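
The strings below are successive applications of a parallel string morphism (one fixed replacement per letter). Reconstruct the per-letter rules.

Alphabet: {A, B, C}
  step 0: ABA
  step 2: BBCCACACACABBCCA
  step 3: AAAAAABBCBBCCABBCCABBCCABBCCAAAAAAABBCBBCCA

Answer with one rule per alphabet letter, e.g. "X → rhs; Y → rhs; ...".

A->CA, B->AAA, C->BBC

  step 2 ⇒ step 3: BBCCACACACABBCCA ⇒ AAA·AAA·BBC·BBC·CA·BBC·CA·BBC·CA·BBC·CA·AAA·AAA·BBC·BBC·CA
    A ↦ CA
    B ↦ AAA
    C ↦ BBC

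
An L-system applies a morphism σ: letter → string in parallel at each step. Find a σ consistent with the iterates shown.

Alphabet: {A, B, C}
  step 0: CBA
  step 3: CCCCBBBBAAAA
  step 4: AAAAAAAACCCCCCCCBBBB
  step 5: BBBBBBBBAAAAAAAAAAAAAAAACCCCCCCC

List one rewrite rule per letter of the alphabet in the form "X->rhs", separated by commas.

  step 4 ⇒ step 5: AAAAAAAACCCCCCCCBBBB ⇒ B·B·B·B·B·B·B·B·AA·AA·AA·AA·AA·AA·AA·AA·CC·CC·CC·CC
    A ↦ B
    B ↦ CC
    C ↦ AA

A->B, B->CC, C->AA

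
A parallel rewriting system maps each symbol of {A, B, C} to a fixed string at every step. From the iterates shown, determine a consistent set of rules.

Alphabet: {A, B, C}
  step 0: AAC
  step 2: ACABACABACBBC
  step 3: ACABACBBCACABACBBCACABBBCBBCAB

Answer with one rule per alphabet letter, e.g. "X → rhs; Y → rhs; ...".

A->AC, B->BBC, C->AB

  step 2 ⇒ step 3: ACABACABACBBC ⇒ AC·AB·AC·BBC·AC·AB·AC·BBC·AC·AB·BBC·BBC·AB
    A ↦ AC
    B ↦ BBC
    C ↦ AB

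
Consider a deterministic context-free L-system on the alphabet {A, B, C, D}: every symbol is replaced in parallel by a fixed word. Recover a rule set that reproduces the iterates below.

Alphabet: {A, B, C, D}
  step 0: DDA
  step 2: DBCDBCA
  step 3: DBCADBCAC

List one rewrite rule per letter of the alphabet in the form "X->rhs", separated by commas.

A->C, B->C, C->A, D->DB

  step 2 ⇒ step 3: DBCDBCA ⇒ DB·C·A·DB·C·A·C
    A ↦ C
    B ↦ C
    C ↦ A
    D ↦ DB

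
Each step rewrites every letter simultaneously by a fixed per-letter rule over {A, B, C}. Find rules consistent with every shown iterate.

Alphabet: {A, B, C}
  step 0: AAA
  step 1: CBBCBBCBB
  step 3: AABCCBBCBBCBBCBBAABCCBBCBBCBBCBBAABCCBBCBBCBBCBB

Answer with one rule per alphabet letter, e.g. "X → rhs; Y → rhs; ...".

  step 0 ⇒ step 1: AAA ⇒ CBB·CBB·CBB
    A ↦ CBB
    B ↦ AA  (constrained at step 1)
    C ↦ BC  (constrained at step 1)

A->CBB, B->AA, C->BC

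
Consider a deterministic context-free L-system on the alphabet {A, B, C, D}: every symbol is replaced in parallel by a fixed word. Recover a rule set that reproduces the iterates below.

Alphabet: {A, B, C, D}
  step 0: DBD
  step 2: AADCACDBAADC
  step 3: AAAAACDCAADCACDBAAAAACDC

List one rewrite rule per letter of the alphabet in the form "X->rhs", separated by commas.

A->AA, B->DB, C->DC, D->AC

  step 2 ⇒ step 3: AADCACDBAADC ⇒ AA·AA·AC·DC·AA·DC·AC·DB·AA·AA·AC·DC
    A ↦ AA
    B ↦ DB
    C ↦ DC
    D ↦ AC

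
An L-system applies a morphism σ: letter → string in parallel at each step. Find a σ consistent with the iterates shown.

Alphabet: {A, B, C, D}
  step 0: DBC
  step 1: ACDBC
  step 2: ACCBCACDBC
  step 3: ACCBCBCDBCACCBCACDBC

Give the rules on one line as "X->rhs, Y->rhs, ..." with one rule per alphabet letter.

A->ACC, B->D, C->BC, D->AC

  step 2 ⇒ step 3: ACCBCACDBC ⇒ ACC·BC·BC·D·BC·ACC·BC·AC·D·BC
    A ↦ ACC
    B ↦ D
    C ↦ BC
    D ↦ AC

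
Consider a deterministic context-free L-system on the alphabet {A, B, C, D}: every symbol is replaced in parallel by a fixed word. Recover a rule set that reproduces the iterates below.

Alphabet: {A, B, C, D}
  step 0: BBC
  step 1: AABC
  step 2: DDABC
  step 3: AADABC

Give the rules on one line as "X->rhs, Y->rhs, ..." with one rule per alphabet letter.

  step 2 ⇒ step 3: DDABC ⇒ A·A·D·A·BC
    A ↦ D
    B ↦ A
    C ↦ BC
    D ↦ A

A->D, B->A, C->BC, D->A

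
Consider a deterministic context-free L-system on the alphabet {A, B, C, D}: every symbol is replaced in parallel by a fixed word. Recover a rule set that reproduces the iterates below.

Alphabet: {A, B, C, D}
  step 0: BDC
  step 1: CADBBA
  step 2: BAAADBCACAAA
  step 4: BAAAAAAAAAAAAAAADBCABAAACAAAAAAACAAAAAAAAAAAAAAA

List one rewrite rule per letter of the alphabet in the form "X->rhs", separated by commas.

A->AA, B->CA, C->BA, D->DB

  step 1 ⇒ step 2: CADBBA ⇒ BA·AA·DB·CA·CA·AA
    A ↦ AA
    B ↦ CA
    C ↦ BA
    D ↦ DB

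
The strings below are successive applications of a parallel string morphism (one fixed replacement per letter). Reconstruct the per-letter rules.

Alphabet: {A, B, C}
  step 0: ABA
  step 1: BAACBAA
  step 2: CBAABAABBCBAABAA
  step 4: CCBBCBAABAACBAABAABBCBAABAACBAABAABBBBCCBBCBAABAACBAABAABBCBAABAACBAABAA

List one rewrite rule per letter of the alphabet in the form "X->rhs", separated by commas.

A->BAA, B->C, C->BB

  step 1 ⇒ step 2: BAACBAA ⇒ C·BAA·BAA·BB·C·BAA·BAA
    A ↦ BAA
    B ↦ C
    C ↦ BB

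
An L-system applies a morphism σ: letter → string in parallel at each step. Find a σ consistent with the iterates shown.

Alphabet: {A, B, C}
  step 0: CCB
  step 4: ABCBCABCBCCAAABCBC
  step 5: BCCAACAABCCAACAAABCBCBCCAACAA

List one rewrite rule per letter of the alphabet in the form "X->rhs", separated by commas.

A->BC, B->CA, C->A

  step 4 ⇒ step 5: ABCBCABCBCCAAABCBC ⇒ BC·CA·A·CA·A·BC·CA·A·CA·A·A·BC·BC·BC·CA·A·CA·A
    A ↦ BC
    B ↦ CA
    C ↦ A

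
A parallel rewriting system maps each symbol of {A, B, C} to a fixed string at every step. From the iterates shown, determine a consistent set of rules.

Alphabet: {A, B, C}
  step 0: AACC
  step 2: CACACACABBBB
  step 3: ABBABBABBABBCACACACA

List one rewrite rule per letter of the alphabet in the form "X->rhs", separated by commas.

A->BB, B->CA, C->A

  step 2 ⇒ step 3: CACACACABBBB ⇒ A·BB·A·BB·A·BB·A·BB·CA·CA·CA·CA
    A ↦ BB
    B ↦ CA
    C ↦ A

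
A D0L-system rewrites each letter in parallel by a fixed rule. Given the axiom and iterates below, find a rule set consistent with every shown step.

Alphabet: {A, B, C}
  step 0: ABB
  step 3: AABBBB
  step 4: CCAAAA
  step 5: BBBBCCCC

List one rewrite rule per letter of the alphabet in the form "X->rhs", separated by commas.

A->C, B->A, C->BB

  step 4 ⇒ step 5: CCAAAA ⇒ BB·BB·C·C·C·C
    A ↦ C
    C ↦ BB
  step 3 ⇒ step 4: AABBBB ⇒ C·C·A·A·A·A
    B ↦ A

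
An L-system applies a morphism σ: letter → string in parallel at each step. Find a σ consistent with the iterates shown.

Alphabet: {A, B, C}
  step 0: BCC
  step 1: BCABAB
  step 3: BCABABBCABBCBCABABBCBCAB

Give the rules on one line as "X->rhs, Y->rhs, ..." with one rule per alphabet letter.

  step 0 ⇒ step 1: BCC ⇒ BC·AB·AB
    B ↦ BC
    C ↦ AB
    A ↦ AB  (constrained at step 1)

A->AB, B->BC, C->AB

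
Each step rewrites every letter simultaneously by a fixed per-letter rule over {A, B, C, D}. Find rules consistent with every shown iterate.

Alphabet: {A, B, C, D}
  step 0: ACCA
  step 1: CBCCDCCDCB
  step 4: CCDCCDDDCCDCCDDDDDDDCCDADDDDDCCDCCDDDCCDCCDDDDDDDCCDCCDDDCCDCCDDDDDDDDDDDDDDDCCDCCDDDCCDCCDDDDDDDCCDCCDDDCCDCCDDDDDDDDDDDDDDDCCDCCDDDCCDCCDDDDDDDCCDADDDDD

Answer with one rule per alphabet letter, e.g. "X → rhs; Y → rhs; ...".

  step 0 ⇒ step 1: ACCA ⇒ CB·CCD·CCD·CB
    A ↦ CB
    C ↦ CCD
    B ↦ AD  (constrained at step 1)
    D ↦ DD  (constrained at step 1)

A->CB, B->AD, C->CCD, D->DD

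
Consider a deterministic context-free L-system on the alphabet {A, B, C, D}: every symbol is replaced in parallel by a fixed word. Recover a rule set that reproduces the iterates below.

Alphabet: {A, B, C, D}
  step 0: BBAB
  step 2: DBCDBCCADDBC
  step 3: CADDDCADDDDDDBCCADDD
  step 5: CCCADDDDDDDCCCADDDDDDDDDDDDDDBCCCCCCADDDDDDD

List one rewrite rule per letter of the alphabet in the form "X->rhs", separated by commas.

  step 2 ⇒ step 3: DBCDBCCADDBC ⇒ C·AD·DD·C·AD·DD·DD·DB·C·C·AD·DD
    A ↦ DB
    B ↦ AD
    C ↦ DD
    D ↦ C

A->DB, B->AD, C->DD, D->C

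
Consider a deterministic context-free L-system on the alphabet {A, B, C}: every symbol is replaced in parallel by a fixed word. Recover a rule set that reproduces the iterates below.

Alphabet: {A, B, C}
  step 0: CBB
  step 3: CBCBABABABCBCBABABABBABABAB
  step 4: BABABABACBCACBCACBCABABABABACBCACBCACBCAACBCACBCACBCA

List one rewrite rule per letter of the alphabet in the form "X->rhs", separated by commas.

A->CBC, B->A, C->BAB

  step 3 ⇒ step 4: CBCBABABABCBCBABABABBABABAB ⇒ BAB·A·BAB·A·CBC·A·CBC·A·CBC·A·BAB·A·BAB·A·CBC·A·CBC·A·CBC·A·A·CBC·A·CBC·A·CBC·A
    A ↦ CBC
    B ↦ A
    C ↦ BAB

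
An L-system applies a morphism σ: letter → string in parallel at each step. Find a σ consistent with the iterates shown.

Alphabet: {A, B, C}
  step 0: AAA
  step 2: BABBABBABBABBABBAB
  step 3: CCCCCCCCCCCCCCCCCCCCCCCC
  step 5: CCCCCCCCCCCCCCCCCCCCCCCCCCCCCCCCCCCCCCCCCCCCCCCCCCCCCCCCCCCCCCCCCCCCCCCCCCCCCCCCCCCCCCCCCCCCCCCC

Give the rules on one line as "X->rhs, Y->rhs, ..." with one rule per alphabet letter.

  step 2 ⇒ step 3: BABBABBABBABBABBAB ⇒ C·CC·C·C·CC·C·C·CC·C·C·CC·C·C·CC·C·C·CC·C
    A ↦ CC
    B ↦ C
    C ↦ BAB  (constrained at step 3)

A->CC, B->C, C->BAB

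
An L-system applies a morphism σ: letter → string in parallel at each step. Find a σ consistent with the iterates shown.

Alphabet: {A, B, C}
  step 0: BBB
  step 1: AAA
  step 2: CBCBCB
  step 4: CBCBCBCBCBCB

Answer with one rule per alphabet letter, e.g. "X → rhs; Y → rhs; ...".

A->CB, B->A, C->A

  step 1 ⇒ step 2: AAA ⇒ CB·CB·CB
    A ↦ CB
  step 0 ⇒ step 1: BBB ⇒ A·A·A
    B ↦ A
    C ↦ A  (constrained at step 2)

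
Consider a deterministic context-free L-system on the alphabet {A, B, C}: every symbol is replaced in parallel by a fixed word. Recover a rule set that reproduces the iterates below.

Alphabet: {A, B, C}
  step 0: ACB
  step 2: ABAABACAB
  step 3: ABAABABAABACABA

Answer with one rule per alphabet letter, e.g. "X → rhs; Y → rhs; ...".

  step 2 ⇒ step 3: ABAABACAB ⇒ AB·A·AB·AB·A·AB·AC·AB·A
    A ↦ AB
    B ↦ A
    C ↦ AC

A->AB, B->A, C->AC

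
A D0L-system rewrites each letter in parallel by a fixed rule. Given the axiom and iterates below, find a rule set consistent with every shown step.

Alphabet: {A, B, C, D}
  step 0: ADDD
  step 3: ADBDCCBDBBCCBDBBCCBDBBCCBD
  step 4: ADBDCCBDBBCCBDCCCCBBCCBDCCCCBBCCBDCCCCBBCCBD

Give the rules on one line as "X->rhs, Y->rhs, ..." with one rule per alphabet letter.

A->AD, B->CC, C->B, D->BD

  step 3 ⇒ step 4: ADBDCCBDBBCCBDBBCCBDBBCCBD ⇒ AD·BD·CC·BD·B·B·CC·BD·CC·CC·B·B·CC·BD·CC·CC·B·B·CC·BD·CC·CC·B·B·CC·BD
    A ↦ AD
    B ↦ CC
    C ↦ B
    D ↦ BD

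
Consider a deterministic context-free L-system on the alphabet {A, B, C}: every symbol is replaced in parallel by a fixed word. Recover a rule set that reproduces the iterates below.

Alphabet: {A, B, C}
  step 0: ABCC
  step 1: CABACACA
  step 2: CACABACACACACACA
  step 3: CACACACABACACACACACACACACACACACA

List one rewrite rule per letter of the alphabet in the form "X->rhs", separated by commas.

A->CA, B->BA, C->CA

  step 2 ⇒ step 3: CACABACACACACACA ⇒ CA·CA·CA·CA·BA·CA·CA·CA·CA·CA·CA·CA·CA·CA·CA·CA
    A ↦ CA
    B ↦ BA
    C ↦ CA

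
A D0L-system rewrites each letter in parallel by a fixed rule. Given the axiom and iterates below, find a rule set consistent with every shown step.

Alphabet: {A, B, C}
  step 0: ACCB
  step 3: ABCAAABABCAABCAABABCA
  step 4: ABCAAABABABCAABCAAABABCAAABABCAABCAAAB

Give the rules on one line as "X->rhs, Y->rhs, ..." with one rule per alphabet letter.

A->AB, B->CA, C->A

  step 3 ⇒ step 4: ABCAAABABCAABCAABABCA ⇒ AB·CA·A·AB·AB·AB·CA·AB·CA·A·AB·AB·CA·A·AB·AB·CA·AB·CA·A·AB
    A ↦ AB
    B ↦ CA
    C ↦ A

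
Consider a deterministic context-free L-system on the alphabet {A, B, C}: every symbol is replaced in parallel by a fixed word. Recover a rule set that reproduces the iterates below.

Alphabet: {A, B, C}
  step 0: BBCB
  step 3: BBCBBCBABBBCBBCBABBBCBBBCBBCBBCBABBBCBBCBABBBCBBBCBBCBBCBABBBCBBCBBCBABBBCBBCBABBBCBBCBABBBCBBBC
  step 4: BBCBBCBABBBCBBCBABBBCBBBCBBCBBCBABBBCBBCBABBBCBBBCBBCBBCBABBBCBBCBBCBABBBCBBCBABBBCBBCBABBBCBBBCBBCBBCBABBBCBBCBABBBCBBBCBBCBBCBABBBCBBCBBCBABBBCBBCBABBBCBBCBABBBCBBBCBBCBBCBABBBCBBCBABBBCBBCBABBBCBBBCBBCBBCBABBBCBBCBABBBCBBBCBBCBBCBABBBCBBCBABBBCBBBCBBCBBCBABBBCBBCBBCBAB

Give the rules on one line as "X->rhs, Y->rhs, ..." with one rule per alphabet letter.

  step 3 ⇒ step 4: BBCBBCBABBBCBBCBABBBCBBBCBBCBBCBABBBCBBCBABBBCBBBCBBCBBCBABBBCBBCBBCBABBBCBBCBABBBCBBCBABBBCBBBC ⇒ BBC·BBC·BAB·BBC·BBC·BAB·BBC·B·BBC·BBC·BBC·BAB·BBC·BBC·BAB·BBC·B·BBC·BBC·BBC·BAB·BBC·BBC·BBC·BAB·BBC·BBC·BAB·BBC·BBC·BAB·BBC·B·BBC·BBC·BBC·BAB·BBC·BBC·BAB·BBC·B·BBC·BBC·BBC·BAB·BBC·BBC·BBC·BAB·BBC·BBC·BAB·BBC·BBC·BAB·BBC·B·BBC·BBC·BBC·BAB·BBC·BBC·BAB·BBC·BBC·BAB·BBC·B·BBC·BBC·BBC·BAB·BBC·BBC·BAB·BBC·B·BBC·BBC·BBC·BAB·BBC·BBC·BAB·BBC·B·BBC·BBC·BBC·BAB·BBC·BBC·BBC·BAB
    A ↦ B
    B ↦ BBC
    C ↦ BAB

A->B, B->BBC, C->BAB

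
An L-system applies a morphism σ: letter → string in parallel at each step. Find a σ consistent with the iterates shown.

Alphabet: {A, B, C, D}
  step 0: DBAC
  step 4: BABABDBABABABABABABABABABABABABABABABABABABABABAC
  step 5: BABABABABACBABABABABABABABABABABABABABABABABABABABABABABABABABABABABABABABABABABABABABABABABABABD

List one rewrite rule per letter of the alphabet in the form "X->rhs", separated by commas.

  step 4 ⇒ step 5: BABABDBABABABABABABABABABABABABABABABABABABABABAC ⇒ BA·BA·BA·BA·BA·C·BA·BA·BA·BA·BA·BA·BA·BA·BA·BA·BA·BA·BA·BA·BA·BA·BA·BA·BA·BA·BA·BA·BA·BA·BA·BA·BA·BA·BA·BA·BA·BA·BA·BA·BA·BA·BA·BA·BA·BA·BA·BA·BD
    A ↦ BA
    B ↦ BA
    C ↦ BD
    D ↦ C

A->BA, B->BA, C->BD, D->C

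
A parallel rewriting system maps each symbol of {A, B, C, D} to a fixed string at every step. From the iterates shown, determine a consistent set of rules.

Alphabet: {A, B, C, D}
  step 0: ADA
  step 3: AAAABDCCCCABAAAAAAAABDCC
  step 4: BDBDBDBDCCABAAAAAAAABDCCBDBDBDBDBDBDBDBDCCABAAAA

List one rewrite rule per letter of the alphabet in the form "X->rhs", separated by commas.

  step 3 ⇒ step 4: AAAABDCCCCABAAAAAAAABDCC ⇒ BD·BD·BD·BD·CC·AB·AA·AA·AA·AA·BD·CC·BD·BD·BD·BD·BD·BD·BD·BD·CC·AB·AA·AA
    A ↦ BD
    B ↦ CC
    C ↦ AA
    D ↦ AB

A->BD, B->CC, C->AA, D->AB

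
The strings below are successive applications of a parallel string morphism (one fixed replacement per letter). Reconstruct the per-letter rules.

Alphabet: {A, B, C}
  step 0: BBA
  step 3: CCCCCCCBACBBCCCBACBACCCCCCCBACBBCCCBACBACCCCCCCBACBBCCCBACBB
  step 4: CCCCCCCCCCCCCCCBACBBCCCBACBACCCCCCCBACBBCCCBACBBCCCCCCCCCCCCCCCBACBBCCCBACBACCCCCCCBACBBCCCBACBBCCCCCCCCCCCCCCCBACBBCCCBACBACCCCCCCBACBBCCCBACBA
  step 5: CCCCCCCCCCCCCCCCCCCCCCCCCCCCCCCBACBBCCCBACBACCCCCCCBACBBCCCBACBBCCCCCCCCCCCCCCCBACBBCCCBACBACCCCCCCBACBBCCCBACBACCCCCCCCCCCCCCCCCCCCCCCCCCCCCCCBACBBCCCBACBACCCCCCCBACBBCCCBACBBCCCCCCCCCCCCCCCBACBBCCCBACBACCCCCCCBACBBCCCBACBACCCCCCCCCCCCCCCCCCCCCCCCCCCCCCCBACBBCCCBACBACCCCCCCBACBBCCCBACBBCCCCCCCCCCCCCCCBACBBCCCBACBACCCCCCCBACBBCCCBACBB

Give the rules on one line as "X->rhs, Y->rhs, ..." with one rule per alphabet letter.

A->CBB, B->CBA, C->CC

  step 4 ⇒ step 5: CCCCCCCCCCCCCCCBACBBCCCBACBACCCCCCCBACBBCCCBACBBCCCCCCCCCCCCCCCBACBBCCCBACBACCCCCCCBACBBCCCBACBBCCCCCCCCCCCCCCCBACBBCCCBACBACCCCCCCBACBBCCCBACBA ⇒ CC·CC·CC·CC·CC·CC·CC·CC·CC·CC·CC·CC·CC·CC·CC·CBA·CBB·CC·CBA·CBA·CC·CC·CC·CBA·CBB·CC·CBA·CBB·CC·CC·CC·CC·CC·CC·CC·CBA·CBB·CC·CBA·CBA·CC·CC·CC·CBA·CBB·CC·CBA·CBA·CC·CC·CC·CC·CC·CC·CC·CC·CC·CC·CC·CC·CC·CC·CC·CBA·CBB·CC·CBA·CBA·CC·CC·CC·CBA·CBB·CC·CBA·CBB·CC·CC·CC·CC·CC·CC·CC·CBA·CBB·CC·CBA·CBA·CC·CC·CC·CBA·CBB·CC·CBA·CBA·CC·CC·CC·CC·CC·CC·CC·CC·CC·CC·CC·CC·CC·CC·CC·CBA·CBB·CC·CBA·CBA·CC·CC·CC·CBA·CBB·CC·CBA·CBB·CC·CC·CC·CC·CC·CC·CC·CBA·CBB·CC·CBA·CBA·CC·CC·CC·CBA·CBB·CC·CBA·CBB
    A ↦ CBB
    B ↦ CBA
    C ↦ CC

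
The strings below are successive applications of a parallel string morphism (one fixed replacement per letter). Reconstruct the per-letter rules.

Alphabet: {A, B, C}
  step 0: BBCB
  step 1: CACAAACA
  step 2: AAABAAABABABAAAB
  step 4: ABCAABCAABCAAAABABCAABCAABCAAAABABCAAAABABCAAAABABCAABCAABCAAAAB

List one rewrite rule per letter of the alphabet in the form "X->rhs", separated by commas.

  step 1 ⇒ step 2: CACAAACA ⇒ AA·AB·AA·AB·AB·AB·AA·AB
    A ↦ AB
    C ↦ AA
  step 0 ⇒ step 1: BBCB ⇒ CA·CA·AA·CA
    B ↦ CA

A->AB, B->CA, C->AA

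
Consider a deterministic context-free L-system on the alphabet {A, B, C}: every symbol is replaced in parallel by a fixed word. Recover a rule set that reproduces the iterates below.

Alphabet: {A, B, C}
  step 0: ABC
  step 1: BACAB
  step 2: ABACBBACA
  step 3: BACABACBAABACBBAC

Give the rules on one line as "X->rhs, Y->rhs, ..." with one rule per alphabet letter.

  step 2 ⇒ step 3: ABACBBACA ⇒ BAC·A·BAC·B·A·A·BAC·B·BAC
    A ↦ BAC
    B ↦ A
    C ↦ B

A->BAC, B->A, C->B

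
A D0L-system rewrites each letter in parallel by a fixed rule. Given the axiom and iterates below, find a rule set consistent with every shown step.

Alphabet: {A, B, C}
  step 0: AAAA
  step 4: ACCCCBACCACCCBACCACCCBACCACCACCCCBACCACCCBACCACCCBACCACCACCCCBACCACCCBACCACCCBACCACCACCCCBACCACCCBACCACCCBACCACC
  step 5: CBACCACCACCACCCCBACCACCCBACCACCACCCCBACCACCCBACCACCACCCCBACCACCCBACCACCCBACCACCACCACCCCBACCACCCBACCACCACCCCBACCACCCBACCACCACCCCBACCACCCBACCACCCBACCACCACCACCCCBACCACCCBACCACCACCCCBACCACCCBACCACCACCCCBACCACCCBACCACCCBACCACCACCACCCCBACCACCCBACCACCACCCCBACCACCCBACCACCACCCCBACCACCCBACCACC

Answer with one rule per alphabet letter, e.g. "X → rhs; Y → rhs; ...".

A->CB, B->C, C->ACC

  step 4 ⇒ step 5: ACCCCBACCACCCBACCACCCBACCACCACCCCBACCACCCBACCACCCBACCACCACCCCBACCACCCBACCACCCBACCACCACCCCBACCACCCBACCACCCBACCACC ⇒ CB·ACC·ACC·ACC·ACC·C·CB·ACC·ACC·CB·ACC·ACC·ACC·C·CB·ACC·ACC·CB·ACC·ACC·ACC·C·CB·ACC·ACC·CB·ACC·ACC·CB·ACC·ACC·ACC·ACC·C·CB·ACC·ACC·CB·ACC·ACC·ACC·C·CB·ACC·ACC·CB·ACC·ACC·ACC·C·CB·ACC·ACC·CB·ACC·ACC·CB·ACC·ACC·ACC·ACC·C·CB·ACC·ACC·CB·ACC·ACC·ACC·C·CB·ACC·ACC·CB·ACC·ACC·ACC·C·CB·ACC·ACC·CB·ACC·ACC·CB·ACC·ACC·ACC·ACC·C·CB·ACC·ACC·CB·ACC·ACC·ACC·C·CB·ACC·ACC·CB·ACC·ACC·ACC·C·CB·ACC·ACC·CB·ACC·ACC
    A ↦ CB
    B ↦ C
    C ↦ ACC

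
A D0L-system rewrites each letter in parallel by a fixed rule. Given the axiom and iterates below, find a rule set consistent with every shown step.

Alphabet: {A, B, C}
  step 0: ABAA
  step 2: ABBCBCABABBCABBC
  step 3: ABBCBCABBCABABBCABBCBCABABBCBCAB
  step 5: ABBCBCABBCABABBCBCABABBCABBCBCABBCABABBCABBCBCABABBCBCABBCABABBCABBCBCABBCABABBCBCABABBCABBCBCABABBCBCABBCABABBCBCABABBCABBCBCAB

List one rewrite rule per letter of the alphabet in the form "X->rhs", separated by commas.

  step 2 ⇒ step 3: ABBCBCABABBCABBC ⇒ AB·BC·BC·AB·BC·AB·AB·BC·AB·BC·BC·AB·AB·BC·BC·AB
    A ↦ AB
    B ↦ BC
    C ↦ AB

A->AB, B->BC, C->AB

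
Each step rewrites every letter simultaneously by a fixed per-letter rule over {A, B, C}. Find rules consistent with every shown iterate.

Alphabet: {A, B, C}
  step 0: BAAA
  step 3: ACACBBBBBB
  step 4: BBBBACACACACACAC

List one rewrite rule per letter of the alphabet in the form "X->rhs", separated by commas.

  step 3 ⇒ step 4: ACACBBBBBB ⇒ B·B·B·B·AC·AC·AC·AC·AC·AC
    A ↦ B
    B ↦ AC
    C ↦ B

A->B, B->AC, C->B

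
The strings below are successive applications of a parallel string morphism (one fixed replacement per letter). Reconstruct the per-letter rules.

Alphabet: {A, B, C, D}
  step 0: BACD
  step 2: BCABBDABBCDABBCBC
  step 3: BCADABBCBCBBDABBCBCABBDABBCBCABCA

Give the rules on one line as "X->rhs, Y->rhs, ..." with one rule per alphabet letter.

A->DAB, B->BC, C->A, D->BB

  step 2 ⇒ step 3: BCABBDABBCDABBCBC ⇒ BC·A·DAB·BC·BC·BB·DAB·BC·BC·A·BB·DAB·BC·BC·A·BC·A
    A ↦ DAB
    B ↦ BC
    C ↦ A
    D ↦ BB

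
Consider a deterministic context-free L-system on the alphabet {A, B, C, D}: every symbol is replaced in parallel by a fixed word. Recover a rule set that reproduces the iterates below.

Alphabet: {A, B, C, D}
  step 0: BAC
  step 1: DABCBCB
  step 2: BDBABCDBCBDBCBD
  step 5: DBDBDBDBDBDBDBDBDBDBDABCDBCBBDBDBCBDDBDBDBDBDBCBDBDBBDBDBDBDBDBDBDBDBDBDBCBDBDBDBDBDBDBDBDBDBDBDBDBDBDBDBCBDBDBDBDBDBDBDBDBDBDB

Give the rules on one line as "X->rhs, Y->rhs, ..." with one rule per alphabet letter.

  step 1 ⇒ step 2: DABCBCB ⇒ BDB·ABC·D·BCB·D·BCB·D
    A ↦ ABC
    B ↦ D
    C ↦ BCB
    D ↦ BDB

A->ABC, B->D, C->BCB, D->BDB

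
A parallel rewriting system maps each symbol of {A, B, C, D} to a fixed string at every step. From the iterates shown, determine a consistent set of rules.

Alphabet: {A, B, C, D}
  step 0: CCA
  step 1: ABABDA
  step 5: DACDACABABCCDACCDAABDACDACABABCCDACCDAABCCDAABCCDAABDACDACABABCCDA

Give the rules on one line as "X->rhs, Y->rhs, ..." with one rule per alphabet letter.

  step 0 ⇒ step 1: CCA ⇒ AB·AB·DA
    A ↦ DA
    C ↦ AB
    B ↦ C  (constrained at step 1)
    D ↦ CC  (constrained at step 1)

A->DA, B->C, C->AB, D->CC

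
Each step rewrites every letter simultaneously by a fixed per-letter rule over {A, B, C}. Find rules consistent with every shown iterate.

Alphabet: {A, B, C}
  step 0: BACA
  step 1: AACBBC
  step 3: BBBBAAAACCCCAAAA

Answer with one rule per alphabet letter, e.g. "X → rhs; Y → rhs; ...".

  step 0 ⇒ step 1: BACA ⇒ AA·C·BB·C
    A ↦ C
    B ↦ AA
    C ↦ BB

A->C, B->AA, C->BB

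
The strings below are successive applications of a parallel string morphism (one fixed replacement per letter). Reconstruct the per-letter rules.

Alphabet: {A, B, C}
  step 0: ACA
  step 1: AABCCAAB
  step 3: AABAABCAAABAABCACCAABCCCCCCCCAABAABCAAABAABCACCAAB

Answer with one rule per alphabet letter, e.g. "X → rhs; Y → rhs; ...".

  step 0 ⇒ step 1: ACA ⇒ AAB·CC·AAB
    A ↦ AAB
    C ↦ CC
    B ↦ CA  (constrained at step 1)

A->AAB, B->CA, C->CC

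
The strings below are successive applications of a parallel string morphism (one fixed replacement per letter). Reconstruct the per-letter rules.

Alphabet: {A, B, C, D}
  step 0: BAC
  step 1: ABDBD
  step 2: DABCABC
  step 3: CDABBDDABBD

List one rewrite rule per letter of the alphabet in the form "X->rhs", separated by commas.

  step 2 ⇒ step 3: DABCABC ⇒ C·D·AB·BD·D·AB·BD
    A ↦ D
    B ↦ AB
    C ↦ BD
    D ↦ C

A->D, B->AB, C->BD, D->C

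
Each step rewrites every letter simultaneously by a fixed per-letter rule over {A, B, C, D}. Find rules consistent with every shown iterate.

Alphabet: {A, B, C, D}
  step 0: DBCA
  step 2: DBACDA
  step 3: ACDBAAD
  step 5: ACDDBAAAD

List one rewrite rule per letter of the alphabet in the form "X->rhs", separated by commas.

A->D, B->C, C->BA, D->A

  step 2 ⇒ step 3: DBACDA ⇒ A·C·D·BA·A·D
    A ↦ D
    B ↦ C
    C ↦ BA
    D ↦ A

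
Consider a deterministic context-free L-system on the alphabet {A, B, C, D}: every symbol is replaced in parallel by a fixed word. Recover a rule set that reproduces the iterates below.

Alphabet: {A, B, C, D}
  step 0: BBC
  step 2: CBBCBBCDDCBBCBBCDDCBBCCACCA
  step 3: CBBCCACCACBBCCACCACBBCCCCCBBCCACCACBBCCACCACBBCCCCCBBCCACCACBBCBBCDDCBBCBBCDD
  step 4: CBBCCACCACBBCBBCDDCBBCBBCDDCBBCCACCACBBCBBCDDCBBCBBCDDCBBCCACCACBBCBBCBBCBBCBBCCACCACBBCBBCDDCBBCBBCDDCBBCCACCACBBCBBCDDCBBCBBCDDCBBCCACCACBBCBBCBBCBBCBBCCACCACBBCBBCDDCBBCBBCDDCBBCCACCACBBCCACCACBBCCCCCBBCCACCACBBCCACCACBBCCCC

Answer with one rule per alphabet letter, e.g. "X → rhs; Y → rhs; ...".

  step 3 ⇒ step 4: CBBCCACCACBBCCACCACBBCCCCCBBCCACCACBBCCACCACBBCCCCCBBCCACCACBBCBBCDDCBBCBBCDD ⇒ CBB·CCA·CCA·CBB·CBB·CDD·CBB·CBB·CDD·CBB·CCA·CCA·CBB·CBB·CDD·CBB·CBB·CDD·CBB·CCA·CCA·CBB·CBB·CBB·CBB·CBB·CCA·CCA·CBB·CBB·CDD·CBB·CBB·CDD·CBB·CCA·CCA·CBB·CBB·CDD·CBB·CBB·CDD·CBB·CCA·CCA·CBB·CBB·CBB·CBB·CBB·CCA·CCA·CBB·CBB·CDD·CBB·CBB·CDD·CBB·CCA·CCA·CBB·CCA·CCA·CBB·CC·CC·CBB·CCA·CCA·CBB·CCA·CCA·CBB·CC·CC
    A ↦ CDD
    B ↦ CCA
    C ↦ CBB
    D ↦ CC

A->CDD, B->CCA, C->CBB, D->CC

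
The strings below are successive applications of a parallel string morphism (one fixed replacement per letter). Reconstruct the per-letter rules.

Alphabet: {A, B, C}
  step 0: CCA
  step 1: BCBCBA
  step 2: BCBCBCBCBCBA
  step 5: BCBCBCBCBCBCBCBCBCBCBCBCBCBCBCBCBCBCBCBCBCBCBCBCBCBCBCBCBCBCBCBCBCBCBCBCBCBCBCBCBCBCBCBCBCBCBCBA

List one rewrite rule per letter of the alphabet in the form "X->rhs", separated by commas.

  step 1 ⇒ step 2: BCBCBA ⇒ BC·BC·BC·BC·BC·BA
    A ↦ BA
    B ↦ BC
    C ↦ BC

A->BA, B->BC, C->BC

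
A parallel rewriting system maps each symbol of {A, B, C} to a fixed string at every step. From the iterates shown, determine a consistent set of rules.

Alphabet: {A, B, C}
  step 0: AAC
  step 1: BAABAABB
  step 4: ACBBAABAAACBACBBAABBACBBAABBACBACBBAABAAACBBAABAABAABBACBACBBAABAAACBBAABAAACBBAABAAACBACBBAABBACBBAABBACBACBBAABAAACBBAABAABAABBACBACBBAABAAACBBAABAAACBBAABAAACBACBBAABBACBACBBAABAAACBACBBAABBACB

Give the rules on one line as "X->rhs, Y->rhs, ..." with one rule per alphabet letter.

A->BAA, B->ACB, C->BB

  step 0 ⇒ step 1: AAC ⇒ BAA·BAA·BB
    A ↦ BAA
    C ↦ BB
    B ↦ ACB  (constrained at step 1)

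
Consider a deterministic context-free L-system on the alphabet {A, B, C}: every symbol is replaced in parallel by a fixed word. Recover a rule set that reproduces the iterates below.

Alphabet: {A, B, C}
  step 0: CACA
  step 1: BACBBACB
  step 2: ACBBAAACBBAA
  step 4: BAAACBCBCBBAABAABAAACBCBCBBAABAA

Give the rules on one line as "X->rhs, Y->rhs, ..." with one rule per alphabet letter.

A->CB, B->A, C->BA

  step 1 ⇒ step 2: BACBBACB ⇒ A·CB·BA·A·A·CB·BA·A
    A ↦ CB
    B ↦ A
    C ↦ BA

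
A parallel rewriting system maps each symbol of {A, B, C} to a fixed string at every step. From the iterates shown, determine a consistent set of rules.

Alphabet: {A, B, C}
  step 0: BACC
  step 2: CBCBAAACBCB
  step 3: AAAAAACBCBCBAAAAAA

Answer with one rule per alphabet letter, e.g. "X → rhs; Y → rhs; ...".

A->CB, B->AA, C->A

  step 2 ⇒ step 3: CBCBAAACBCB ⇒ A·AA·A·AA·CB·CB·CB·A·AA·A·AA
    A ↦ CB
    B ↦ AA
    C ↦ A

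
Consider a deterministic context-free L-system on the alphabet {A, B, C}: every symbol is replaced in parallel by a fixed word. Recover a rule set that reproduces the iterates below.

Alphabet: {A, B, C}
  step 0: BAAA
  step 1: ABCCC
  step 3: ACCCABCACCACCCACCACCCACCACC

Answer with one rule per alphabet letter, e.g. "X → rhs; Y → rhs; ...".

A->C, B->AB, C->ACC

  step 0 ⇒ step 1: BAAA ⇒ AB·C·C·C
    A ↦ C
    B ↦ AB
    C ↦ ACC  (constrained at step 1)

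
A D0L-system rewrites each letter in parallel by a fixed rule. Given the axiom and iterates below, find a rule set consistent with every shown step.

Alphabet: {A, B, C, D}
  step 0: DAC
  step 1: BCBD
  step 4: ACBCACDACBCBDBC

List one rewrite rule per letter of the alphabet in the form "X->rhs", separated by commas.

A->B, B->AC, C->D, D->BC

  step 0 ⇒ step 1: DAC ⇒ BC·B·D
    A ↦ B
    C ↦ D
    D ↦ BC
    B ↦ AC  (constrained at step 1)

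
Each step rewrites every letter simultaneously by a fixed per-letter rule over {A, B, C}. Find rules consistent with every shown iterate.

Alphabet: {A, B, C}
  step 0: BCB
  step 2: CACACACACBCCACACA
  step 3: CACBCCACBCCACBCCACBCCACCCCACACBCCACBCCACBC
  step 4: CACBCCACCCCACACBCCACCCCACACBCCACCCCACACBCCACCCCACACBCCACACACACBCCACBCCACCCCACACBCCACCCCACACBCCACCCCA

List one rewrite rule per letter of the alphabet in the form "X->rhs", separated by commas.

A->CBC, B->CCC, C->CA

  step 3 ⇒ step 4: CACBCCACBCCACBCCACBCCACCCCACACBCCACBCCACBC ⇒ CA·CBC·CA·CCC·CA·CA·CBC·CA·CCC·CA·CA·CBC·CA·CCC·CA·CA·CBC·CA·CCC·CA·CA·CBC·CA·CA·CA·CA·CBC·CA·CBC·CA·CCC·CA·CA·CBC·CA·CCC·CA·CA·CBC·CA·CCC·CA
    A ↦ CBC
    B ↦ CCC
    C ↦ CA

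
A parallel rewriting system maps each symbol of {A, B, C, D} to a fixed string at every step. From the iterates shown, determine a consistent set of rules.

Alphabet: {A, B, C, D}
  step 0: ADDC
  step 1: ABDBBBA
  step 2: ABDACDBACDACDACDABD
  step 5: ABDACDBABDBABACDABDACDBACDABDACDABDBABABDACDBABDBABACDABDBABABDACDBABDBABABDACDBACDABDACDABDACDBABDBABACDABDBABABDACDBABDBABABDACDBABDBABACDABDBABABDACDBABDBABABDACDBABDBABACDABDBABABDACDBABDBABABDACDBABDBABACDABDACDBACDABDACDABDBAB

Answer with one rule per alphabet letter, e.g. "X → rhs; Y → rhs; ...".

  step 1 ⇒ step 2: ABDBBBA ⇒ ABD·ACD·B·ACD·ACD·ACD·ABD
    A ↦ ABD
    B ↦ ACD
    D ↦ B
  step 0 ⇒ step 1: ADDC ⇒ ABD·B·B·BA
    C ↦ BA

A->ABD, B->ACD, C->BA, D->B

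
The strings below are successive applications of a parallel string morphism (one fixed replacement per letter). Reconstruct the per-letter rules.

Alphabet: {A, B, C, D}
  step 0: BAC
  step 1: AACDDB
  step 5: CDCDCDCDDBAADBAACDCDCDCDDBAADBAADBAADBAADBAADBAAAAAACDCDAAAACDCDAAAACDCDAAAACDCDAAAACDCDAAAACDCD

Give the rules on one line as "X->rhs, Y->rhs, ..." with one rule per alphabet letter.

  step 0 ⇒ step 1: BAC ⇒ AA·CD·DB
    A ↦ CD
    B ↦ AA
    C ↦ DB
    D ↦ AA  (constrained at step 1)

A->CD, B->AA, C->DB, D->AA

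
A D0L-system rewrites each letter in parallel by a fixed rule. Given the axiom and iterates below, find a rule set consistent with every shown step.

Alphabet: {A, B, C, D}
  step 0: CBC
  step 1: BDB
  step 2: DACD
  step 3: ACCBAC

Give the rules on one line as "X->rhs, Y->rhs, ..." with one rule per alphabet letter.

  step 2 ⇒ step 3: DACD ⇒ AC·C·B·AC
    A ↦ C
    C ↦ B
    D ↦ AC
  step 0 ⇒ step 1: CBC ⇒ B·D·B
    B ↦ D

A->C, B->D, C->B, D->AC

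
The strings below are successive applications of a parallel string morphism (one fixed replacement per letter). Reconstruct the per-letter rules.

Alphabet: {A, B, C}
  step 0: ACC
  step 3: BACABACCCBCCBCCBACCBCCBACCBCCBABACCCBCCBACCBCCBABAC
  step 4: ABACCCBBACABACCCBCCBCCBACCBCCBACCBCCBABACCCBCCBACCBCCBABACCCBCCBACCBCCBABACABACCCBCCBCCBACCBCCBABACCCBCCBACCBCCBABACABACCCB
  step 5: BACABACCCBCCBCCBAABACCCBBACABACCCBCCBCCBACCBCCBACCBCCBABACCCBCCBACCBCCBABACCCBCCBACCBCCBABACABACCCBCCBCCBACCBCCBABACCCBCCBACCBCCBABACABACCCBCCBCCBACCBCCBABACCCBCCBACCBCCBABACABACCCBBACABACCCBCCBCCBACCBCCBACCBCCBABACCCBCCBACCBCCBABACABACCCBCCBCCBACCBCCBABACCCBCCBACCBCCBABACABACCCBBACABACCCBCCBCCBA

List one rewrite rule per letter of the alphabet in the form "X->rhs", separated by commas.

  step 4 ⇒ step 5: ABACCCBBACABACCCBCCBCCBACCBCCBACCBCCBABACCCBCCBACCBCCBABACCCBCCBACCBCCBABACABACCCBCCBCCBACCBCCBABACCCBCCBACCBCCBABACABACCCB ⇒ BAC·A·BAC·CCB·CCB·CCB·A·A·BAC·CCB·BAC·A·BAC·CCB·CCB·CCB·A·CCB·CCB·A·CCB·CCB·A·BAC·CCB·CCB·A·CCB·CCB·A·BAC·CCB·CCB·A·CCB·CCB·A·BAC·A·BAC·CCB·CCB·CCB·A·CCB·CCB·A·BAC·CCB·CCB·A·CCB·CCB·A·BAC·A·BAC·CCB·CCB·CCB·A·CCB·CCB·A·BAC·CCB·CCB·A·CCB·CCB·A·BAC·A·BAC·CCB·BAC·A·BAC·CCB·CCB·CCB·A·CCB·CCB·A·CCB·CCB·A·BAC·CCB·CCB·A·CCB·CCB·A·BAC·A·BAC·CCB·CCB·CCB·A·CCB·CCB·A·BAC·CCB·CCB·A·CCB·CCB·A·BAC·A·BAC·CCB·BAC·A·BAC·CCB·CCB·CCB·A
    A ↦ BAC
    B ↦ A
    C ↦ CCB

A->BAC, B->A, C->CCB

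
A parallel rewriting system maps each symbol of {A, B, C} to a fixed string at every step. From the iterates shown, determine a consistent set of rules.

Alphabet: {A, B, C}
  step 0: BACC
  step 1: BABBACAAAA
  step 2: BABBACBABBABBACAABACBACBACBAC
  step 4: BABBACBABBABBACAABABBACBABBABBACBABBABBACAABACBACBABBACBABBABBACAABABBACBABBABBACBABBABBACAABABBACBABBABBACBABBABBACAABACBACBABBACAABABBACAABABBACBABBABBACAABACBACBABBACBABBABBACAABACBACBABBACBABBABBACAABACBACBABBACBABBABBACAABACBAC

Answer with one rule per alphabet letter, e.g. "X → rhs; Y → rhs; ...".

  step 1 ⇒ step 2: BABBACAAAA ⇒ BAB·BAC·BAB·BAB·BAC·AA·BAC·BAC·BAC·BAC
    A ↦ BAC
    B ↦ BAB
    C ↦ AA

A->BAC, B->BAB, C->AA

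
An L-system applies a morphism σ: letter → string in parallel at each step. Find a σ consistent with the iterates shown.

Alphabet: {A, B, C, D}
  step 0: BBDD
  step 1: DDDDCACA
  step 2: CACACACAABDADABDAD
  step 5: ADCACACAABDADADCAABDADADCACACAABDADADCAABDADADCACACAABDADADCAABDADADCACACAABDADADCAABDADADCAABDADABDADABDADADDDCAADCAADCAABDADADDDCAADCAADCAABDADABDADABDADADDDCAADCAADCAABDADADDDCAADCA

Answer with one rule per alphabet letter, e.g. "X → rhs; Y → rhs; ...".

A->AD, B->DD, C->ABD, D->CA

  step 1 ⇒ step 2: DDDDCACA ⇒ CA·CA·CA·CA·ABD·AD·ABD·AD
    A ↦ AD
    C ↦ ABD
    D ↦ CA
  step 0 ⇒ step 1: BBDD ⇒ DD·DD·CA·CA
    B ↦ DD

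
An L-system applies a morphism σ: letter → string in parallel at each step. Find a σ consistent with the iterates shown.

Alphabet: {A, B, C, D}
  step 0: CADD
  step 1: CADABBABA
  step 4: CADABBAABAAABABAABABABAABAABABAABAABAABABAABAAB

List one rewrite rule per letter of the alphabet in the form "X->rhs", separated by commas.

  step 0 ⇒ step 1: CADD ⇒ CAD·AB·BA·BA
    A ↦ AB
    C ↦ CAD
    D ↦ BA
    B ↦ A  (constrained at step 1)

A->AB, B->A, C->CAD, D->BA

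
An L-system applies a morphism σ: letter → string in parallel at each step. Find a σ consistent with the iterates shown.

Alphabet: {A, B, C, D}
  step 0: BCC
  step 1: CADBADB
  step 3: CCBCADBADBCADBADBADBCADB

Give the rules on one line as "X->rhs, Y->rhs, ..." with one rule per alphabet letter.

A->CC, B->C, C->ADB, D->B

  step 0 ⇒ step 1: BCC ⇒ C·ADB·ADB
    B ↦ C
    C ↦ ADB
    A ↦ CC  (constrained at step 1)
    D ↦ B  (constrained at step 1)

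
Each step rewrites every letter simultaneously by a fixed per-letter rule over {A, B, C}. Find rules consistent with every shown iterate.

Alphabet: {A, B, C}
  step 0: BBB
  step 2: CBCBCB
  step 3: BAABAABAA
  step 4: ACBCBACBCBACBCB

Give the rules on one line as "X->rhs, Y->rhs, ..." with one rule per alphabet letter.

  step 3 ⇒ step 4: BAABAABAA ⇒ A·CB·CB·A·CB·CB·A·CB·CB
    A ↦ CB
    B ↦ A
  step 2 ⇒ step 3: CBCBCB ⇒ BA·A·BA·A·BA·A
    C ↦ BA

A->CB, B->A, C->BA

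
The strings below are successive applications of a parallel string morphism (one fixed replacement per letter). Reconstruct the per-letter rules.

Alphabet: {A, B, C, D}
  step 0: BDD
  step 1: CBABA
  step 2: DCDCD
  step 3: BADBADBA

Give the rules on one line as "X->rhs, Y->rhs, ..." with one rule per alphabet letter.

A->D, B->C, C->D, D->BA

  step 2 ⇒ step 3: DCDCD ⇒ BA·D·BA·D·BA
    C ↦ D
    D ↦ BA
  step 1 ⇒ step 2: CBABA ⇒ D·C·D·C·D
    A ↦ D
  step 0 ⇒ step 1: BDD ⇒ C·BA·BA
    B ↦ C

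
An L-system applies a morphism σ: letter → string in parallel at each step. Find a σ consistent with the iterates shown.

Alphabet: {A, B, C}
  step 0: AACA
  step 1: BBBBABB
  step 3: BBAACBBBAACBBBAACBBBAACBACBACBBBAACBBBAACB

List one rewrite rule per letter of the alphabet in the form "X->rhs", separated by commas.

A->BB, B->ACB, C->A

  step 0 ⇒ step 1: AACA ⇒ BB·BB·A·BB
    A ↦ BB
    C ↦ A
    B ↦ ACB  (constrained at step 1)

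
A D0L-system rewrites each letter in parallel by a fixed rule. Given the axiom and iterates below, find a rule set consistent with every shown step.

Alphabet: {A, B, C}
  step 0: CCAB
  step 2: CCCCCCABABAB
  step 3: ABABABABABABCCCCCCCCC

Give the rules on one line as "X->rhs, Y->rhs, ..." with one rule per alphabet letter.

  step 2 ⇒ step 3: CCCCCCABABAB ⇒ AB·AB·AB·AB·AB·AB·CC·C·CC·C·CC·C
    A ↦ CC
    B ↦ C
    C ↦ AB

A->CC, B->C, C->AB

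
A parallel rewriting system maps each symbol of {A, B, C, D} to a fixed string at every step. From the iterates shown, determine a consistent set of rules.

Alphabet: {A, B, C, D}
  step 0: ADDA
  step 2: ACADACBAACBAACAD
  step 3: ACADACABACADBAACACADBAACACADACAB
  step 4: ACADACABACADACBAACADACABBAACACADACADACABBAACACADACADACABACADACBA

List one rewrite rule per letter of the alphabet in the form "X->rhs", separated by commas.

A->AC, B->BA, C->AD, D->AB

  step 3 ⇒ step 4: ACADACABACADBAACACADBAACACADACAB ⇒ AC·AD·AC·AB·AC·AD·AC·BA·AC·AD·AC·AB·BA·AC·AC·AD·AC·AD·AC·AB·BA·AC·AC·AD·AC·AD·AC·AB·AC·AD·AC·BA
    A ↦ AC
    B ↦ BA
    C ↦ AD
    D ↦ AB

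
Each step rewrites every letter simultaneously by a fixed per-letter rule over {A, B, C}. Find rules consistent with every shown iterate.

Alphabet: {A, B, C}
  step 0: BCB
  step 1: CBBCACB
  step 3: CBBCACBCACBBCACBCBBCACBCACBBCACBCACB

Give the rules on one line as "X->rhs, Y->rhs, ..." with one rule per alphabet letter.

A->C, B->CB, C->BCA

  step 0 ⇒ step 1: BCB ⇒ CB·BCA·CB
    B ↦ CB
    C ↦ BCA
    A ↦ C  (constrained at step 1)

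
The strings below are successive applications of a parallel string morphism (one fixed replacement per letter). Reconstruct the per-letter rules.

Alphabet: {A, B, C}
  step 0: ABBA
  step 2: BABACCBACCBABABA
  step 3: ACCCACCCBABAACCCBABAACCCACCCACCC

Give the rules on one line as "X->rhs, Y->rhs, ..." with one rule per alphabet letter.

A->CC, B->AC, C->BA

  step 2 ⇒ step 3: BABACCBACCBABABA ⇒ AC·CC·AC·CC·BA·BA·AC·CC·BA·BA·AC·CC·AC·CC·AC·CC
    A ↦ CC
    B ↦ AC
    C ↦ BA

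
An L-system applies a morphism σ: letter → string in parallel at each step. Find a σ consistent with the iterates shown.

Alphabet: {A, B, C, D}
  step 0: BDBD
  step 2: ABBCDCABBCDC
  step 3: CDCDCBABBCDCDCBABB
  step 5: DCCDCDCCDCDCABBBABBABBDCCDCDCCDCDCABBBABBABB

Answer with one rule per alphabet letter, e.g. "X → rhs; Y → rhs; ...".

  step 2 ⇒ step 3: ABBCDCABBCDC ⇒ C·DC·DC·B·AB·B·C·DC·DC·B·AB·B
    A ↦ C
    B ↦ DC
    C ↦ B
    D ↦ AB

A->C, B->DC, C->B, D->AB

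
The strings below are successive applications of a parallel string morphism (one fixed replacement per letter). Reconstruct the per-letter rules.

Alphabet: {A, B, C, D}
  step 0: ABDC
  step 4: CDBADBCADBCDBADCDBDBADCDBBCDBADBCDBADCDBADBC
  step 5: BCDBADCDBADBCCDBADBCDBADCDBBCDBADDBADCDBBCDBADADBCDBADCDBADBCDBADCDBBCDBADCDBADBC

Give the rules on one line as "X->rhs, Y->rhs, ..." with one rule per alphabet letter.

A->C, B->AD, C->BC, D->DB

  step 4 ⇒ step 5: CDBADBCADBCDBADCDBDBADCDBBCDBADBCDBADCDBADBC ⇒ BC·DB·AD·C·DB·AD·BC·C·DB·AD·BC·DB·AD·C·DB·BC·DB·AD·DB·AD·C·DB·BC·DB·AD·AD·BC·DB·AD·C·DB·AD·BC·DB·AD·C·DB·BC·DB·AD·C·DB·AD·BC
    A ↦ C
    B ↦ AD
    C ↦ BC
    D ↦ DB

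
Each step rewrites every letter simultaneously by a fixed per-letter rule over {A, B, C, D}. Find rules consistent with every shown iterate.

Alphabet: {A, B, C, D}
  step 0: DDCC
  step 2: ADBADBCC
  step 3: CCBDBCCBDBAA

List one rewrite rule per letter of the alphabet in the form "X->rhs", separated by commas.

A->C, B->DB, C->A, D->CB

  step 2 ⇒ step 3: ADBADBCC ⇒ C·CB·DB·C·CB·DB·A·A
    A ↦ C
    B ↦ DB
    C ↦ A
    D ↦ CB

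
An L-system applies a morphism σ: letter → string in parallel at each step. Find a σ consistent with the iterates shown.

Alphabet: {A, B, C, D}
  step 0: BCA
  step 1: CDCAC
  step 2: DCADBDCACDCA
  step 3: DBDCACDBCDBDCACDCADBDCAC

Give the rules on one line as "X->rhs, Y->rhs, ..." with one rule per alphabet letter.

A->C, B->C, C->DCA, D->DB

  step 2 ⇒ step 3: DCADBDCACDCA ⇒ DB·DCA·C·DB·C·DB·DCA·C·DCA·DB·DCA·C
    A ↦ C
    B ↦ C
    C ↦ DCA
    D ↦ DB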